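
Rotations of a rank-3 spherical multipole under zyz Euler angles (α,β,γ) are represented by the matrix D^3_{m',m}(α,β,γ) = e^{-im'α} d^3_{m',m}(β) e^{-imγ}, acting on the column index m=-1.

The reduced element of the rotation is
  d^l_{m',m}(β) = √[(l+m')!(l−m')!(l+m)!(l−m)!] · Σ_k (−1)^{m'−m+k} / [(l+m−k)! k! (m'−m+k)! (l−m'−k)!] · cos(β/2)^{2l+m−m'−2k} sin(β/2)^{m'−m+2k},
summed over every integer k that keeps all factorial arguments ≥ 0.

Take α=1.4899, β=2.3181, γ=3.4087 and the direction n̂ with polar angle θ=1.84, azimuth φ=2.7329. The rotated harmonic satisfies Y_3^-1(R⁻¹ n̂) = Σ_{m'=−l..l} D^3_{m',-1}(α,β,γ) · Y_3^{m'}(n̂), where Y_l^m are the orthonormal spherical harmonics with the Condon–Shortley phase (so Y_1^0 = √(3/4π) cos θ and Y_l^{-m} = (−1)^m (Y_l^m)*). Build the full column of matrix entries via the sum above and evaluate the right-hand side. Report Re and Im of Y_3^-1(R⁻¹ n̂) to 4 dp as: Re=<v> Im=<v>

Need the full column D^3_{m',-1} for m'=−3..3 at α=1.4899, β=2.3181, γ=3.4087.
cos(β/2)=0.400210, sin(β/2)=0.916423
d^3_{-3,-1}: single k=2 term ⇒ +0.083443;  D = -0.002037+0.083418i
d^3_{-2,-1}: k∈[1..2] ⇒ +0.029753 -0.312021 = -0.282267;  D = -0.280703-0.029672i
d^3_{-1,-1}: k∈[0..2] ⇒ +0.004109 -0.172360 +0.677817 = +0.509566;  D = +0.094339-0.500757i
d^3_{0,-1}: k∈[0..2] ⇒ -0.032593 +0.512702 -0.896106 = -0.415998;  D = +0.401246+0.109799i
d^3_{1,-1}: k∈[0..2] ⇒ +0.129270 -0.903756 +0.592348 = -0.182138;  D = +0.062113-0.171220i
d^3_{2,-1}: k∈[0..1] ⇒ -0.312021 +0.818029 = +0.506009;  D = +0.460177+0.210434i
d^3_{3,-1}: single k=0 term ⇒ +0.437529;  D = +0.213514-0.381894i
Y_3^{m'}(θ=1.84,φ=2.7329) and Σ D·Y over m':
  (-0.0020+0.0834i)·(-0.1263-0.3518i)  (-0.2807-0.0297i)·(-0.1728-0.1842i)  (+0.0943-0.5008i)·(+0.1848+0.0800i)  (+0.4012+0.1098i)·(+0.2627+0.0000i)  (+0.0621-0.1712i)·(-0.1848+0.0800i)  (+0.4602+0.2104i)·(-0.1728+0.1842i)  (+0.2135-0.3819i)·(+0.1263-0.3518i)
Y_3^-1(R⁻¹ n̂) = +0.012099-0.047436i

Re=0.0121 Im=-0.0474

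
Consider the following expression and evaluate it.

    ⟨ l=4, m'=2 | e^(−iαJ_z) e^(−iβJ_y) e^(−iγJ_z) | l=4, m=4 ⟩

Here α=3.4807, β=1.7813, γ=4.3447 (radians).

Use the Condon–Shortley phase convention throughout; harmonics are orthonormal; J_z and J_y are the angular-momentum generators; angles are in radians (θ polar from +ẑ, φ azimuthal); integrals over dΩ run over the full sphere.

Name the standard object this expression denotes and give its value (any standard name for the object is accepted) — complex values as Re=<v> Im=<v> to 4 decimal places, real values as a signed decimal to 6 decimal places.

This is a Wigner D-matrix element — the rotation-matrix element ⟨l m'| R(α,β,γ) |l m⟩ in the angular-momentum basis.
D^4_{2,4}(3.4807,1.7813,4.3447) = e^{-i·2·3.4807}·d^4_{2,4}(1.7813)·e^{-i·4·4.3447}. Compute d first:
With c≡cos(β/2)=0.628907 and s≡sin(β/2)=0.777481, N=[720·2·40320·1]^{1/2}=7619.763776
The bounds max(0,m−m')=2 and min(l+m,l−m')=2 give 1 term
  k=2: (−1)^0·7619.7638/(1440)·0.6289^6·0.7775^2 = +0.197914
d^4_{2,4}(1.7813) = +0.197914
Attach z-rotation phases: D = e^{-i(2)(3.4807)}·(+0.197914)·e^{-i(4)(4.3447)} = +0.138943+0.140942i

Wigner D-matrix element, Re=0.1389 Im=0.1409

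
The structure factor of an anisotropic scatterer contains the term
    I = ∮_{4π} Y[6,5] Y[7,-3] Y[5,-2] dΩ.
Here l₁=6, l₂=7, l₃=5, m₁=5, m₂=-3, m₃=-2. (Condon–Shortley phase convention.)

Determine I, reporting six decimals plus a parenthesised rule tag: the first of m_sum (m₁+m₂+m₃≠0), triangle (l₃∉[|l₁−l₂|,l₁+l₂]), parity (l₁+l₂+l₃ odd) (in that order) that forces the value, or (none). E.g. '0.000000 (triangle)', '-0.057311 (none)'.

-0.138752 (none)

Checks pass: Σm=0; 18 even; l₃=5∈[1,13].
(2·6+1)(2·7+1)(2·5+1) = 2145
Δ: 8! 4! 6! / 19! → 1/174594420
sum: t=2:+1/4147200 t=3:−1/207360 t=4:+1/82944 t=5:−1/207360 t=6:+1/4147200 = 1/345600
3j²(6 7 5; 0 0 0) = Δ·Π!·Σ² = 420/46189  (sign -1)
sum: t=0:+1/11612160 t=1:−1/4354560 = -1/6967296
3j²(6 7 5; 5 -3 -2) = Δ·Π!·Σ² = 625/50388  (sign +1)
combine: 4πI² = 2145·420/46189·625/50388 = 328125/1356277
take √, sign -1: I = -0.13875241
No selection rule forces the value: the integral is nonzero (none).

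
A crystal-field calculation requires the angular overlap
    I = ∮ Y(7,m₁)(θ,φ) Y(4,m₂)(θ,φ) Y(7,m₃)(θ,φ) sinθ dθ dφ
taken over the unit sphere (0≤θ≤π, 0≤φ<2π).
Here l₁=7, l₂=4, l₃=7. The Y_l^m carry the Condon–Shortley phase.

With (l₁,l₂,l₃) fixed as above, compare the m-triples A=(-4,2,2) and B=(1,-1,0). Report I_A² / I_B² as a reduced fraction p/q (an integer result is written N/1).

275/1134

l's match ⇒ only the (l;m) 3-j factors differ between A and B.
A: triangle coeff Δ(7,4,7) = 1/58198140; Σ_t [2,4]: t=2:+1/34836480 t=3:−1/2903040 t=4:+1/2903040 = 1/34836480; (3j)²=25/117572 [(7 4 7; -4 2 2)], sign=-1
B: triangle coeff Δ(7,4,7) = 1/58198140; Σ_t [0,3]: t=0:+1/2488320 t=1:−1/345600 t=2:+1/414720 t=3:−1/4354560 = -1/3225600; (3j)²=81/92378 [(7 4 7; 1 -1 0)], sign=+1
I_A²/I_B² = (25/117572)/(81/92378) = 275/1134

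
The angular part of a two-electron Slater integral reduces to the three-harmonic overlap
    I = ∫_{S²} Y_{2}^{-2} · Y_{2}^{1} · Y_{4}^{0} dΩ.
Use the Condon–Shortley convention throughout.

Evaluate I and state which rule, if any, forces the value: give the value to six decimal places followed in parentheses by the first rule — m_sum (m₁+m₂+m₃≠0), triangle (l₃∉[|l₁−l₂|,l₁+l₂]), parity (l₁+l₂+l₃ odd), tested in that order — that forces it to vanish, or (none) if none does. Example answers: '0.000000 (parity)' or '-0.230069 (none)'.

-2 + 1 + 0 = -1 ≠ 0: azimuthal integral kills it; I = 0

0.000000 (m_sum)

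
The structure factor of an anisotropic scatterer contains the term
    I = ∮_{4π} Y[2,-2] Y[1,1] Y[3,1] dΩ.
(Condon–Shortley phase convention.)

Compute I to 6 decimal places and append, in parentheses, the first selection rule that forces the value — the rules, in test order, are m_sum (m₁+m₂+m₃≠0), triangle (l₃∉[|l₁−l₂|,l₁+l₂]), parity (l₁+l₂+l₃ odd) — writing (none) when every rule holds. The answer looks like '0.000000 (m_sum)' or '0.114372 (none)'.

-0.082589 (none)

m-sum 0 ✓  L=6 even ✓  1≤3≤3 ✓
Π(2lᵢ+1) = 5×3×7 = 105
triangle coeff Δ(2,1,3) = 1/105
Σ_t [0,0]: t=0:+1/4 = 1/4
(3j)²=3/35 [(2 1 3; 0 0 0)], sign=-1
Σ_t [0,0]: t=0:+1/48 = 1/48
(3j)²=1/105 [(2 1 3; -2 1 1)], sign=+1
⇒ 4πI² = 3/35
I = (-1)√(3/35/(4π)) = -0.08258890
No selection rule forces the value: the integral is nonzero (none).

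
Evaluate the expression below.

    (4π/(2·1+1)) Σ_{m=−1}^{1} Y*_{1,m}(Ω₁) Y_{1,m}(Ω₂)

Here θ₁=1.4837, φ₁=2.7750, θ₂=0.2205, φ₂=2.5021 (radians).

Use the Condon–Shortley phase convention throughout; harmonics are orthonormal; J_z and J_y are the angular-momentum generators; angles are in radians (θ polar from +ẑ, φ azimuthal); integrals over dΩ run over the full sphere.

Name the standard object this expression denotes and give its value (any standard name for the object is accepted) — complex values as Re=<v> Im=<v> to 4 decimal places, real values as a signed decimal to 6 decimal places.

Legendre polynomial (addition theorem), +0.294705

This sum is the spherical-harmonic addition theorem: it equals the Legendre polynomial P_l(cos γ) of the angle γ between the two directions.
Expand P_1 via completeness: Σ_{m} conj(Y_{1,m}) at Ω₁ times Y_{1,m} at Ω₂ —
  m=-1: (-0.32131 + 0.12337j) × (-0.06063 - 0.04510j) = 0.02505 + 0.00701j  (running Σ = 0.02505 + 0.00701j)
  m=0: (0.04250 + 0.00000j) × (0.47677 + 0.00000j) = 0.02026 + 0.00000j  (running Σ = 0.04531 + 0.00701j)
  m=1: (0.32131 + 0.12337j) × (0.06063 - 0.04510j) = 0.02505 - 0.00701j  (running Σ = 0.07036 + 0.00000j)
Total Σ_m = 0.07036 + 0.00000j. Multiply by 4.188790: 0.29471 + 0.00000j. P_1(cos γ) = 0.294705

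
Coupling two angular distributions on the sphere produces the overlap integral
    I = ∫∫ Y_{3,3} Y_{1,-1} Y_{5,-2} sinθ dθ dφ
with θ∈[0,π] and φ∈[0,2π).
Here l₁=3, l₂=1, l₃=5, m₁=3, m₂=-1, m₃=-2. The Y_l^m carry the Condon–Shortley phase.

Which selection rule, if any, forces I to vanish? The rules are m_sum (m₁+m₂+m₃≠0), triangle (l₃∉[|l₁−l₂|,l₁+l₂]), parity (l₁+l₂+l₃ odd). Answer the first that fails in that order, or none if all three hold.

m₁+m₂+m₃ = 3 − 1 − 2 = 0  ✓
triangle: need |l₁−l₂| ≤ l₃ ≤ l₁+l₂ = [2,4]; l₃=5 is outside  ✗
parity: l₁+l₂+l₃ = 9 is odd

triangle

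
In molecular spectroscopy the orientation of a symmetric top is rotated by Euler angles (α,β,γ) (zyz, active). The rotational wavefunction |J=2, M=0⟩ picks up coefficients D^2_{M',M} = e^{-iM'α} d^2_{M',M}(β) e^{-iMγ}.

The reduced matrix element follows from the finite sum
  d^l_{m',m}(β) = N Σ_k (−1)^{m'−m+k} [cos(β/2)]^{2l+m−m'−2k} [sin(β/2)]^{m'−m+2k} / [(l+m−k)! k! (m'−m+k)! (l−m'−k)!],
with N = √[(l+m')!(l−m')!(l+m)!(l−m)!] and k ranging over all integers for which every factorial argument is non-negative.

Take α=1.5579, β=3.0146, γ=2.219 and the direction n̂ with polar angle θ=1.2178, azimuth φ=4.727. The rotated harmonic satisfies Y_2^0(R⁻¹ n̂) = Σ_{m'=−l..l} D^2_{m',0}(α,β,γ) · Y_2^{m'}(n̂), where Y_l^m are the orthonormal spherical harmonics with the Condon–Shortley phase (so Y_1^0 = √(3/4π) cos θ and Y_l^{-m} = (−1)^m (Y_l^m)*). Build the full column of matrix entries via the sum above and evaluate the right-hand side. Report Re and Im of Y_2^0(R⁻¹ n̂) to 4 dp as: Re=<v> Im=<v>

Re=-0.1137 Im=0.0000

Need the full column D^2_{m',0} for m'=−2..2 at α=1.5579, β=3.0146, γ=2.2190.
cos(β/2)=0.063454, sin(β/2)=0.997985
d^2_{-2,0}: single k=2 term ⇒ +0.009823;  D = -0.009820+0.000253i
d^2_{-1,0}: k∈[1..2] ⇒ +0.000625 -0.154491 = -0.153867;  D = -0.001984-0.153854i
d^2_{0,0}: k∈[0..2] ⇒ +0.000016 -0.016041 +0.991963 = +0.975939;  D = +0.975939+0.000000i
d^2_{1,0}: k∈[0..1] ⇒ -0.000625 +0.154491 = +0.153867;  D = +0.001984-0.153854i
d^2_{2,0}: single k=0 term ⇒ +0.009823;  D = -0.009820-0.000253i
Y_2^{m'}(θ=1.2178,φ=4.727) and Σ D·Y over m':
  (-0.0098+0.0003i)·(-0.3400+0.0099i)  (-0.0020-0.1539i)·(+0.0037+0.2506i)  (+0.9759+0.0000i)·(-0.2023+0.0000i)  (+0.0020-0.1539i)·(-0.0037+0.2506i)  (-0.0098-0.0003i)·(-0.3400-0.0099i)
Y_2^0(R⁻¹ n̂) = -0.113677-0.000000i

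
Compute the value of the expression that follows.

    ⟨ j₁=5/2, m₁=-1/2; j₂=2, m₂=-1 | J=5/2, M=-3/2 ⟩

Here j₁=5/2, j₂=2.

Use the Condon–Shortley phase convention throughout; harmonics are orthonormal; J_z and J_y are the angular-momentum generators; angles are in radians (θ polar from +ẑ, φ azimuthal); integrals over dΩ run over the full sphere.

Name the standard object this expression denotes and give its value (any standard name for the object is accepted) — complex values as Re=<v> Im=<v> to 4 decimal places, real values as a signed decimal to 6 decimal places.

Clebsch–Gordan coefficient, −√(6/35) ≈ -0.414039

This is a Clebsch–Gordan (vector-coupling) coefficient.
j₁+j₂−J=2  J+j₁−j₂=3  J−j₁+j₂=2  j₁+j₂+J+1=8
(j₁±m₁, j₂±m₂, J±M) = (2,3,1,3,1,4)
P² = 216/35
sum k=0..1:
  [0] +1/12 = 1/12
  [1] −1/4 = -1/4
S = -1/6
C² = P²·S² = 6/35 ; C = -0.414039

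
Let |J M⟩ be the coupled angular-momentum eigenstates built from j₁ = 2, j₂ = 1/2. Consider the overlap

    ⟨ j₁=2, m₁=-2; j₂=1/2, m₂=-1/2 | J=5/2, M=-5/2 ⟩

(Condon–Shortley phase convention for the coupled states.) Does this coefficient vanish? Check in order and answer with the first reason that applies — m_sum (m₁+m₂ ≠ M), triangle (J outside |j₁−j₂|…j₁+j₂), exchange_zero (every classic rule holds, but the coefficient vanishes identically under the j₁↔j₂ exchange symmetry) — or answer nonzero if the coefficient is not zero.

m-sum: m₁+m₂ = -2+(-1/2) = -5/2, M = -5/2  ✓
triangle: |j₁−j₂| = 3/2 ≤ J = 5/2 ≤ j₁+j₂ = 5/2  ✓
exchange: j₁≠j₂ or m₁≠m₂ — the exchange symmetry imposes no constraint here
value check: CG = +1 = +1.000000 ≠ 0

nonzero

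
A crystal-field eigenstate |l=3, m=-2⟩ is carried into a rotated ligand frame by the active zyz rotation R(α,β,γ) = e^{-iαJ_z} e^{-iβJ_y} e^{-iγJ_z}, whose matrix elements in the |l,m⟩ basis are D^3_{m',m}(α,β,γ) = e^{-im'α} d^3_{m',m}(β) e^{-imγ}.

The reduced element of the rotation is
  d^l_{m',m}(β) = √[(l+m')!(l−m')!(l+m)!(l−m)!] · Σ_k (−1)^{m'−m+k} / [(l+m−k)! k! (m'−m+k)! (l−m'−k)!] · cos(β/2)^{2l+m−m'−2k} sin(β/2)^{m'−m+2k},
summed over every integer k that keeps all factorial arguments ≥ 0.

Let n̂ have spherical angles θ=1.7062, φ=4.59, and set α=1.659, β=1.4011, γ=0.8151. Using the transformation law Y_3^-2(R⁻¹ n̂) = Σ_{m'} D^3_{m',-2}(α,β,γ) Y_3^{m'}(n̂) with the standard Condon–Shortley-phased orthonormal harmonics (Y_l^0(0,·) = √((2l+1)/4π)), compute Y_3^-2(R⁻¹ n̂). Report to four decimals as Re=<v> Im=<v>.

Re=0.0102 Im=0.0426

Need the full column D^3_{m',-2} for m'=−3..3 at α=1.6590, β=1.4011, γ=0.8151.
cos(β/2)=0.764488, sin(β/2)=0.644638
d^3_{-3,-2}: single k=1 term ⇒ +0.412329;  D = +0.390874+0.131275i
d^3_{-2,-2}: k∈[0..1] ⇒ +0.199629 -0.709715 = -0.510087;  D = -0.119172+0.495970i
d^3_{-1,-2}: k∈[0..1] ⇒ -0.532315 +0.756989 = +0.224674;  D = -0.222231-0.033043i
d^3_{0,-2}: k∈[0..1] ⇒ +0.777454 -0.552797 = +0.224657;  D = -0.013338+0.224261i
d^3_{1,-2}: k∈[0..1] ⇒ -0.756989 +0.269123 = -0.487866;  D = -0.487664+0.014049i
d^3_{2,-2}: k∈[0..1] ⇒ +0.504633 -0.071762 = +0.432870;  D = -0.050532-0.429911i
d^3_{3,-2}: single k=0 term ⇒ -0.208462;  D = +0.204088-0.042478i
Y_3^{m'}(θ=1.7062,φ=4.59) and Σ D·Y over m':
  (+0.3909+0.1313i)·(+0.1457-0.3788i)  (-0.1192+0.4960i)·(+0.1314+0.0328i)  (-0.2222-0.0330i)·(+0.0355-0.2889i)  (-0.0133+0.2243i)·(+0.1465+0.0000i)  (-0.4877+0.0140i)·(-0.0355-0.2889i)  (-0.0505-0.4299i)·(+0.1314-0.0328i)  (+0.2041-0.0425i)·(-0.1457-0.3788i)
Y_3^-2(R⁻¹ n̂) = +0.010151+0.042615i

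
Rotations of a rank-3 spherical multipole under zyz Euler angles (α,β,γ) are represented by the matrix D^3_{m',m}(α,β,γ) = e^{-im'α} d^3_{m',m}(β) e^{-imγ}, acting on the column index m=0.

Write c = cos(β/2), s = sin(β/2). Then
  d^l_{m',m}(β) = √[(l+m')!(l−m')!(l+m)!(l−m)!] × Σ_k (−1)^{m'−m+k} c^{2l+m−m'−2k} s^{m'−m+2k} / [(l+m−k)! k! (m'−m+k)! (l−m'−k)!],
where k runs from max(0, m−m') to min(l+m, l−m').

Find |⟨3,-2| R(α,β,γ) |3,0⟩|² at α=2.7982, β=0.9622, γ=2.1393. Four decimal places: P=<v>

P=0.2777

First d^3_{-2,0}(β=0.9622), then the phase factors e^{-i(-2)α} and e^{-i(0)γ}:
With c≡cos(β/2)=0.886486 and s≡sin(β/2)=0.462755, N=[1·120·6·6]^{1/2}=65.726707
k: max(0,(0)−(-2))=2 … min(3+(0),3−(-2))=3
  k=2: (−1)^0·65.7267/(12)·0.8865^4·0.4628^2 = +0.724353
  k=3: (−1)^1·65.7267/(12)·0.8865^2·0.4628^4 = -0.197382
d^3_{-2,0}(0.9622) = +0.724353 -0.197382 = +0.526971
|D^3_{-2,0}|² = |d^3_{-2,0}(β)|² = (+0.526971)² = 0.277699 (the z-rotation phases have unit modulus)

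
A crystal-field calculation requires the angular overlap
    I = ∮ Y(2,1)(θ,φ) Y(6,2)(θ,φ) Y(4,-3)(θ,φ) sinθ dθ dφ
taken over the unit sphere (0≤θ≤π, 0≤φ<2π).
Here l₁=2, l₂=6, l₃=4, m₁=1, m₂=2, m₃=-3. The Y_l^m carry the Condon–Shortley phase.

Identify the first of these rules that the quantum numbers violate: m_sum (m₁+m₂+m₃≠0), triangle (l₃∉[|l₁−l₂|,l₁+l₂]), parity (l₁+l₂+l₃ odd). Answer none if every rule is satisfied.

azimuthal sum: 1 + 2 − 3 = 0  ✓
4 ≤ 4 ≤ 8 (triangle on l)  ✓
L = 2 + 6 + 4 = 12 (even)  ✓

none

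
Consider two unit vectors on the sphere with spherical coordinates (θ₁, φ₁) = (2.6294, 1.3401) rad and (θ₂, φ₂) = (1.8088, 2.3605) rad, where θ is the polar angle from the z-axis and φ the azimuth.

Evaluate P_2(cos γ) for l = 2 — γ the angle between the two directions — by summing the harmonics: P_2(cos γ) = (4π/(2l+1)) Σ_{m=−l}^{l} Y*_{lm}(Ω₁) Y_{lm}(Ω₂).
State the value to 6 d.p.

-0.189993

Addition theorem: P_2(cos γ) = (4π/5) Σ_m Y*_{lm}(Ω₁) Y_{lm}(Ω₂), m = −2…2:
  m=-2: Y*=-0.08308 + 0.04130j  Y=0.00314 + 0.36479j  product -0.01533 - 0.03018j
  m=-1: Y*=-0.07546 - 0.32129j  Y=0.12570 + 0.12462j  product 0.03055 - 0.04979j
  m=+0: Y*=0.40352 + 0.00000j  Y=-0.26280 + 0.00000j  product -0.10605 + 0.00000j
  m=+1: Y*=0.07546 - 0.32129j  Y=-0.12570 + 0.12462j  product 0.03055 + 0.04979j
  m=+2: Y*=-0.08308 - 0.04130j  Y=0.00314 - 0.36479j  product -0.01533 + 0.03018j
Accumulated sum -0.07560 - 0.00000j; after 4π/(2l+1) scaling, -0.18999 - 0.00000j ⇒ P_2 = -0.189993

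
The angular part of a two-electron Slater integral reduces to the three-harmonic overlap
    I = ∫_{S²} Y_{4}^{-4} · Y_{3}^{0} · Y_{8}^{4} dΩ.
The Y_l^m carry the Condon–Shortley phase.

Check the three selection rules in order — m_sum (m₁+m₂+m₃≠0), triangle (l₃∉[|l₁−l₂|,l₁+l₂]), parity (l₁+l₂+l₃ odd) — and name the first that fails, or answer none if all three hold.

azimuthal sum: -4 + 0 + 4 = 0  ✓
l₃ must lie in [1,7]; have l₃=8  ✗
L = 4 + 3 + 8 = 15 (odd)

triangle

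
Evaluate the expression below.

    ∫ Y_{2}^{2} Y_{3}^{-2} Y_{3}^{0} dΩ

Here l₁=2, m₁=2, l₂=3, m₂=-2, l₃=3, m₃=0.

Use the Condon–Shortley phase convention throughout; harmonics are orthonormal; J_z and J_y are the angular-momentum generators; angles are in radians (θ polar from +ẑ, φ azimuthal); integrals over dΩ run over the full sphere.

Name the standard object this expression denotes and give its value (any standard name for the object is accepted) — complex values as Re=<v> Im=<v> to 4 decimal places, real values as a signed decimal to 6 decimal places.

This is a Gaunt coefficient — the integral of a triple product of spherical harmonics over the sphere.
Checks pass: Σm=0; 8 even; l₃=3∈[1,5].
(2·2+1)(2·3+1)(2·3+1) = 245
Δ: 2! 2! 4! / 9! → 1/3780
sum: t=0:+1/24 t=1:−1/4 t=2:+1/24 = -1/6
3j²(2 3 3; 0 0 0) = Δ·Π!·Σ² = 4/105  (sign +1)
sum: t=0:+1/24 = 1/24
3j²(2 3 3; 2 -2 0) = Δ·Π!·Σ² = 1/21  (sign -1)
combine: 4πI² = 245·4/105·1/21 = 4/9
take √, sign -1: I = -0.18806319

Gaunt coefficient, -0.188063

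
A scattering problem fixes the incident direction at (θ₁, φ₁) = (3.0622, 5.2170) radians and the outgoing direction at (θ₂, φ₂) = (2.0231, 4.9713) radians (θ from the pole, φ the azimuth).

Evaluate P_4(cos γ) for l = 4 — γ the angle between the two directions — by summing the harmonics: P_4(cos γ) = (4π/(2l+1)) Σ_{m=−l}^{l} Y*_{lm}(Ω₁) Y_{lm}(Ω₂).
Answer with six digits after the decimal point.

Summing Y*_{l m}(θ₁,φ₁)·Y_{l m}(θ₂,φ₂) over m ∈ [−4, 4]; prefactor 4π/(2·4+1) = 1.396263:
  [-4]  conj(Y_{4,-4})(Ω₁) = -0.00001 + 0.00002j ; Y_{4,-4}(Ω₂) = 0.14770 - 0.24913j ; Δ = 0.00000 + 0.00000j
  [-3]  conj(Y_{4,-3})(Ω₁) = 0.00062 - 0.00004j ; Y_{4,-3}(Ω₂) = 0.27901 + 0.28389j ; Δ = 0.00018 + 0.00017j
  [-2]  conj(Y_{4,-2})(Ω₁) = -0.00667 - 0.01061j ; Y_{4,-2}(Ω₂) = -0.07925 + 0.04515j ; Δ = 0.00101 + 0.00054j
  [-1]  conj(Y_{4,-1})(Ω₁) = -0.07153 + 0.12952j ; Y_{4,-1}(Ω₂) = 0.07918 + 0.29895j ; Δ = -0.04438 - 0.01113j
  [+0]  conj(Y_{4,0})(Ω₁) = 0.81982 + 0.00000j ; Y_{4,0}(Ω₂) = -0.15373 + 0.00000j ; Δ = -0.12603 + 0.00000j
  [+1]  conj(Y_{4,1})(Ω₁) = 0.07153 + 0.12952j ; Y_{4,1}(Ω₂) = -0.07918 + 0.29895j ; Δ = -0.04438 + 0.01113j
  [+2]  conj(Y_{4,2})(Ω₁) = -0.00667 + 0.01061j ; Y_{4,2}(Ω₂) = -0.07925 - 0.04515j ; Δ = 0.00101 - 0.00054j
  [+3]  conj(Y_{4,3})(Ω₁) = -0.00062 - 0.00004j ; Y_{4,3}(Ω₂) = -0.27901 + 0.28389j ; Δ = 0.00018 - 0.00017j
  [+4]  conj(Y_{4,4})(Ω₁) = -0.00001 - 0.00002j ; Y_{4,4}(Ω₂) = 0.14770 + 0.24913j ; Δ = 0.00000 - 0.00000j
Accumulated sum -0.21241 + 0.00000j; after 4π/(2l+1) scaling, -0.29658 + 0.00000j ⇒ P_4 = -0.296579

-0.296579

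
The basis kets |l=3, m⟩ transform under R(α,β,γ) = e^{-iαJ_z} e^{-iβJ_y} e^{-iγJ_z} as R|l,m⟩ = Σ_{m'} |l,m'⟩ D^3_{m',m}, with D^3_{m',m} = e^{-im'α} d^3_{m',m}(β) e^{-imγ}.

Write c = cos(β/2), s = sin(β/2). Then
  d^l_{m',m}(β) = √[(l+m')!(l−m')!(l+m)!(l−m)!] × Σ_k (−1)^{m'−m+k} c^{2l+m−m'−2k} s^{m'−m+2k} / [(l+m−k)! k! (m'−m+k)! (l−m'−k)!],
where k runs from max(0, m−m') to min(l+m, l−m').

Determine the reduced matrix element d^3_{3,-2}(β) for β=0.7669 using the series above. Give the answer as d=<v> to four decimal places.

d^3_{3,-2}(β=0.7669) via the finite sum:
With c≡cos(β/2)=0.927379 and s≡sin(β/2)=0.374122, N=[720·1·1·120]^{1/2}=293.938769
k: max(0,(-2)−(3))=0 … min(3+(-2),3−(3))=0
  k=0: (−1)^5·293.9388/(120)·0.9274^1·0.3741^5 = -0.016649
d^3_{3,-2}(0.7669) = -0.016649

d=-0.0166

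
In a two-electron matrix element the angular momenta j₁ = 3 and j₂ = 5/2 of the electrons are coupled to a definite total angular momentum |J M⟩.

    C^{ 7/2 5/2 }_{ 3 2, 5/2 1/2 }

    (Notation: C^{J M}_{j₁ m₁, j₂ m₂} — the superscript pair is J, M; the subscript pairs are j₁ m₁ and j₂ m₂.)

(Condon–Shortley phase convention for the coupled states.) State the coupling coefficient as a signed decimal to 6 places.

-0.178174

triangle: 2!·4!·3!/10! = 288/3628800
(j±m)!: 5!·1!·3!·2!·6!·1! = 1036800
prefactor² = (2J+1)·Δ·N² = 4608/7
  k=0: +1/(0!·2!·1!·3!·3!·0!) = 1/72
  k=1: −1/(1!·1!·0!·2!·4!·1!) = -1/48
Σ = -1/144  ⇒  CG² = 4608/7·(-1/144)² = 2/63
CG = −√(2/63) = -0.178174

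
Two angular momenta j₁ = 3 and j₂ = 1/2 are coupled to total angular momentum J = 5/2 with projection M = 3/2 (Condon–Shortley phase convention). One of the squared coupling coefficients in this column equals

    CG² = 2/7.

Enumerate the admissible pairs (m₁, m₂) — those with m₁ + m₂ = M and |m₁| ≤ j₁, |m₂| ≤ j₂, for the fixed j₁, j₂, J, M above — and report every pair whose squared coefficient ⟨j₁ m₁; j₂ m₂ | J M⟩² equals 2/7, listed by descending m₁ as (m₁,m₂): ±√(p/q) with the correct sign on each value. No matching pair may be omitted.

(1,1/2): −√(2/7)

Admissible pairs with m₁+m₂ = M = 3/2: (1,1/2), (2,-1/2)
  (m₁,m₂)=(2,-1/2): CG² = 5/7, CG = +√(5/7)
  (m₁,m₂)=(1,1/2): CG² = 2/7, CG = −√(2/7)   ← matches the target
Pairs with CG² = 2/7: (1,1/2): −√(2/7)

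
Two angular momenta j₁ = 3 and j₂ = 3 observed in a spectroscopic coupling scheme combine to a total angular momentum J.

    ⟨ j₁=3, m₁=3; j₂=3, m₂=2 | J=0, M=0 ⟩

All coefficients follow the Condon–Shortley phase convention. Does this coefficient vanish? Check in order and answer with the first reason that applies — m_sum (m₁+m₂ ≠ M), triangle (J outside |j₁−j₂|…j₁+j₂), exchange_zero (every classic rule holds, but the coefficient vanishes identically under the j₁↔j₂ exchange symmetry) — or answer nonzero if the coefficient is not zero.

m-sum: m₁+m₂ = 3+2 = 5, M = 0  ✗ ⇒ coefficient is 0

m_sum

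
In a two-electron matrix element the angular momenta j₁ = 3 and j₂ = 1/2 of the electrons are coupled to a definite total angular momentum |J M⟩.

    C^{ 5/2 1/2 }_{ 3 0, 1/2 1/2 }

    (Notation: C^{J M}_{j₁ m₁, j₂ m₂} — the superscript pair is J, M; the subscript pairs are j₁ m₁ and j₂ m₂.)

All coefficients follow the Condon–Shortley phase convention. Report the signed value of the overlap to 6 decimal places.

-0.654654  (= −√(3/7))

√[6·1!5!0!/7! · 3!3!1!0!3!2!] = √(432/7)
  +(−1)^1/∏(1,0,2,0,3,0)! = -1/12  (running -1/12)
⟨..|..⟩ = √(432/7)·(-1/12) = -0.654654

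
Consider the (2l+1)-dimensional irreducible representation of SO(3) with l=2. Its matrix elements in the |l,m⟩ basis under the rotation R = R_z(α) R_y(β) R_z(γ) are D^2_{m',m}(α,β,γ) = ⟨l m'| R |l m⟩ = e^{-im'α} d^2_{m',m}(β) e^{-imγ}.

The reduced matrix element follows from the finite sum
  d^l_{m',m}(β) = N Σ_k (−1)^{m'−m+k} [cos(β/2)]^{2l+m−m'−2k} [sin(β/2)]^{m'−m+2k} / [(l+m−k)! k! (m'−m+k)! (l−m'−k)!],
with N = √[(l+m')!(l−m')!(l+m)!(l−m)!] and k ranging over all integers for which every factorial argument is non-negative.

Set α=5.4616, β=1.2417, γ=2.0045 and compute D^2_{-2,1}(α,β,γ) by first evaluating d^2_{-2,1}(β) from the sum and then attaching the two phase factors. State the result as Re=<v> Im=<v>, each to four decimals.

D^2_{-2,1}(5.4616,1.2417,2.0045) = e^{-i·-2·5.4616}·d^2_{-2,1}(1.2417)·e^{-i·1·2.0045}. Compute d first:
With c≡cos(β/2)=0.813384 and s≡sin(β/2)=0.581727, N=[1·24·6·1]^{1/2}=12.000000
The bounds max(0,m−m')=3 and min(l+m,l−m')=3 give 1 term
  k=3: (−1)^0·12.0000/(6)·0.8134^1·0.5817^3 = +0.320245
d^2_{-2,1}(1.2417) = +0.320245
Attach z-rotation phases: D = e^{-i(-2)(5.4616)}·(+0.320245)·e^{-i(1)(2.0045)} = -0.280103+0.155239i

Re=-0.2801 Im=0.1552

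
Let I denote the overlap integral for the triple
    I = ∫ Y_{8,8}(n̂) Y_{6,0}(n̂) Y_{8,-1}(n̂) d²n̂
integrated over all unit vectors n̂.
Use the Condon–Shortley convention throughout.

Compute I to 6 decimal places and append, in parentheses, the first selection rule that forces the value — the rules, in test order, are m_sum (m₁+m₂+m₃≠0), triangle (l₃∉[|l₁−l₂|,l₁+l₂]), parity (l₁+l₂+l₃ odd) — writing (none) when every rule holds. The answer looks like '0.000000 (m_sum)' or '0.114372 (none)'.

0.000000 (m_sum)

m-sum = 8 + 0 − 1 = 7 ≠ 0 ⇒ I = 0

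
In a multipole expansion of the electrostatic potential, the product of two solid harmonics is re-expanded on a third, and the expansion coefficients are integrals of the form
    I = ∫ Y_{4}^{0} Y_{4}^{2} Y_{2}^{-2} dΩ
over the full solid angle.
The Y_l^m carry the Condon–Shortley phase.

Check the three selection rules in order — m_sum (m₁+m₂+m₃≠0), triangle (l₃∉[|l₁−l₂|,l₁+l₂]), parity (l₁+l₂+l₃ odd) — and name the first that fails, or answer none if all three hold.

m₁+m₂+m₃ = 0 + 2 − 2 = 0  ✓
triangle: |4−4|=0 ≤ l₃=2 ≤ 4+4=8  ✓
parity: l₁+l₂+l₃ = 10 is even  ✓

none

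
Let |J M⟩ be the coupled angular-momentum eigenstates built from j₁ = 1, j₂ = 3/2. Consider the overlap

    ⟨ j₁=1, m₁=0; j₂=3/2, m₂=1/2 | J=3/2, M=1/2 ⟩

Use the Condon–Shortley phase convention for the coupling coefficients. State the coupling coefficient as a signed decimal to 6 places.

j₁+j₂−J=1  J+j₁−j₂=1  J−j₁+j₂=2  j₁+j₂+J+1=5
(j₁±m₁, j₂±m₂, J±M) = (1,1,2,1,2,1)
P² = 4/15
sum k=0..1:
  [0] +1/2 = 1/2
  [1] −1/1 = -1
S = -1/2
C² = P²·S² = 1/15 ; C = -0.258199

-0.258199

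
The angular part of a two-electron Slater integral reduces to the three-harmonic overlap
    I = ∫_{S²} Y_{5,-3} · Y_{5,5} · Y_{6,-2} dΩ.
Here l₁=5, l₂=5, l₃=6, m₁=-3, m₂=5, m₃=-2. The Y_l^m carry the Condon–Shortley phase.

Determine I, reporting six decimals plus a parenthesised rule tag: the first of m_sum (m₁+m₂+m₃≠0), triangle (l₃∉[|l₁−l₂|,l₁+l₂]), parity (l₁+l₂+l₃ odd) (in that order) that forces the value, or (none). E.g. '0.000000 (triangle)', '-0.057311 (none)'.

m-sum 0 ✓  L=16 even ✓  0≤6≤10 ✓
Π(2lᵢ+1) = 11×11×13 = 1573
triangle coeff Δ(5,5,6) = 1/28588560
Σ_t [0,4]: t=0:+1/345600 t=1:−1/13824 t=2:+1/5184 t=3:−1/13824 t=4:+1/345600 = 7/129600
(3j)²=80/7293 [(5 5 6; 0 0 0)], sign=+1
Σ_t [4,4]: t=4:+1/829440 = 1/829440
(3j)²=35/2431 [(5 5 6; -3 5 -2)], sign=+1
⇒ 4πI² = 2800/11271
I = (+1)√(2800/11271/(4π)) = 0.14060244
No selection rule forces the value: the integral is nonzero (none).

0.140602 (none)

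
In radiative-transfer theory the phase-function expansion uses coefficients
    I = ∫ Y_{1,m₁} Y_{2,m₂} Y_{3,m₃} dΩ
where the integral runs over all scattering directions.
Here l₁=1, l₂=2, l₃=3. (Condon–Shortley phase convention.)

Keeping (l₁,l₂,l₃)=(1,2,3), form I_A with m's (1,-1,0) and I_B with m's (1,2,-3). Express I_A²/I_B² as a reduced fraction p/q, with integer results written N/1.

1/5

Same 1,2,3: normalisation and zero-m 3j drop out of the ratio.
A: Δ: 0! 2! 4! / 7! → 1/105; sum: t=0:+1/12 = 1/12; 3j²(1 2 3; 1 -1 0) = Δ·Π!·Σ² = 1/35  (sign -1)
B: Δ: 0! 2! 4! / 7! → 1/105; sum: t=0:+1/48 = 1/48; 3j²(1 2 3; 1 2 -3) = Δ·Π!·Σ² = 1/7  (sign +1)
I_A²/I_B² = (1/35)/(1/7) = 1/5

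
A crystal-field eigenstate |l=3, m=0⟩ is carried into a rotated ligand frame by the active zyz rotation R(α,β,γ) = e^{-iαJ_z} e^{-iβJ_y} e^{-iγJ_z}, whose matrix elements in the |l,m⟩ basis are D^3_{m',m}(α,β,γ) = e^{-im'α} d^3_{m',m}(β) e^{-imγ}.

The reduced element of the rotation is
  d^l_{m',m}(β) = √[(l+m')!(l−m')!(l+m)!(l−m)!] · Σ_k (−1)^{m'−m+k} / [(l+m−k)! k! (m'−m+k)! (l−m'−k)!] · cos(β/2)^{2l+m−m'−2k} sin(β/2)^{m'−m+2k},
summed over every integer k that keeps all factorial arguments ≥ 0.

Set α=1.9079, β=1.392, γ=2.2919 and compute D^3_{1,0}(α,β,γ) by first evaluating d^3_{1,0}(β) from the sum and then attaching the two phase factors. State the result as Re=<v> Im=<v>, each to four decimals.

Re=-0.1186 Im=-0.3385

Split into d^3_{1,0}(β=1.3920) × two z-phases.
c=cos(1.392000/2)=0.767413, s=sin(1.392000/2)=0.641153; N=√[24·2·6·6]=41.569219
k: max(0,(0)−(1))=0 … min(3+(0),3−(1))=2
  k=0: (−1)^1·41.5692/(12)·0.7674^5·0.6412^1 = -0.591150
  k=1: (−1)^2·41.5692/(4)·0.7674^3·0.6412^3 = +1.237897
  k=2: (−1)^3·41.5692/(12)·0.7674^1·0.6412^5 = -0.288024
d^3_{1,0}(1.3920) = -0.591150 +1.237897 -0.288024 = +0.358723
D = (-0.330755-0.943717i)·(+0.358723)·(+1.000000+0.000000i) = -0.118649-0.338533i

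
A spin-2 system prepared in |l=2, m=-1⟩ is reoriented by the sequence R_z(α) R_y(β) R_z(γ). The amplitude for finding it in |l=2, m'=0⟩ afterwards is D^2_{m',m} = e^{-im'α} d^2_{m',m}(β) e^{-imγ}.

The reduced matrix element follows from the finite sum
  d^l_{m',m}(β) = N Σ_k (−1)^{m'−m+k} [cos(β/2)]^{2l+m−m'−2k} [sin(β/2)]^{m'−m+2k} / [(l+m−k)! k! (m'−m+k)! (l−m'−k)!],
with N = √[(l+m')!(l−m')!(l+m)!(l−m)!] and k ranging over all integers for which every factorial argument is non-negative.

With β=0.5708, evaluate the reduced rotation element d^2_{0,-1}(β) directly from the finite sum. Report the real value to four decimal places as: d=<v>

d=-0.5568

d^2_{0,-1}(β=0.5708) via the finite sum:
c=cos(0.570800/2)=0.959549, s=sin(0.570800/2)=0.281541; N=√[2·2·1·6]=4.898979
Admissible k: 0..1 (factorial args all ≥0)
  k=0: (−1)^1·4.8990/(2)·0.9595^3·0.2815^1 = -0.609283
  k=1: (−1)^2·4.8990/(2)·0.9595^1·0.2815^3 = +0.052453
d^2_{0,-1}(0.5708) = -0.609283 +0.052453 = -0.556831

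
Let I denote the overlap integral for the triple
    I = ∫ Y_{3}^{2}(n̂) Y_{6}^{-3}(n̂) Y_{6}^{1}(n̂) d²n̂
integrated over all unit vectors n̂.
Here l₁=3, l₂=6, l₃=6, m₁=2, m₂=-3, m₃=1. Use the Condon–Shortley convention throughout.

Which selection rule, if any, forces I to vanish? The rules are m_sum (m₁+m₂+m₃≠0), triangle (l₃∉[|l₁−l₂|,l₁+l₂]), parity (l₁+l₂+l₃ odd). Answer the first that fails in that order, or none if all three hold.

parity

m₁+m₂+m₃ = 2 − 3 + 1 = 0  ✓
triangle: |3−6|=3 ≤ l₃=6 ≤ 3+6=9  ✓
parity: l₁+l₂+l₃ = 15 is odd  ✗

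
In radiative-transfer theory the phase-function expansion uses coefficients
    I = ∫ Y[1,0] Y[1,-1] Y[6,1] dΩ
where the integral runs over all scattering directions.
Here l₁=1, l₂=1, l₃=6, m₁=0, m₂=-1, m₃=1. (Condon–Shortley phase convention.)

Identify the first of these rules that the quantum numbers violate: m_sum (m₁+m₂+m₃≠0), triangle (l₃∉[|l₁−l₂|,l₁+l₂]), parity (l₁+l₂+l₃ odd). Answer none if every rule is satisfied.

m₁+m₂+m₃ = 0 − 1 + 1 = 0  ✓
triangle: need |l₁−l₂| ≤ l₃ ≤ l₁+l₂ = [0,2]; l₃=6 is outside  ✗
parity: l₁+l₂+l₃ = 8 is even

triangle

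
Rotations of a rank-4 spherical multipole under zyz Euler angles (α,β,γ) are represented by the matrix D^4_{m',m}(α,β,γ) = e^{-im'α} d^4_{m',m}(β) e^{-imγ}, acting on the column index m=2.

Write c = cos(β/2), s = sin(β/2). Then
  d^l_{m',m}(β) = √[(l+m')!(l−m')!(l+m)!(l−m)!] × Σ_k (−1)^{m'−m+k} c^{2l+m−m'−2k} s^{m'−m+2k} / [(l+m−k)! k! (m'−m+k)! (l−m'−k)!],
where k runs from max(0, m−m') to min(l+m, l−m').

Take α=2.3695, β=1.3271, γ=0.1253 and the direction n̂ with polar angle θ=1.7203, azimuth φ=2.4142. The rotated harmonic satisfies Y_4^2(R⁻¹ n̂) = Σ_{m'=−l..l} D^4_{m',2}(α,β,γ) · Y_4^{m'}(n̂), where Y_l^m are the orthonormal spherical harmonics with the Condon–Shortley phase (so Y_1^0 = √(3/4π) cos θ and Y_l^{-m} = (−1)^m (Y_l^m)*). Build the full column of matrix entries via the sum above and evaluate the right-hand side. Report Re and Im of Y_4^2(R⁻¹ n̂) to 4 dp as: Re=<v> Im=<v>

Need the full column D^4_{m',2} for m'=−4..4 at α=2.3695, β=1.3271, γ=0.1253.
cos(β/2)=0.787811, sin(β/2)=0.615917
d^4_{-4,2}: single k=6 term ⇒ +0.179291;  D = -0.175810+0.035159i
d^4_{-3,2}: k∈[5..6] ⇒ +0.486478 -0.099116 = +0.387362;  D = +0.325132+0.210568i
d^4_{-2,2}: k∈[4..6] ⇒ +0.831513 -0.406593 +0.020710 = +0.445629;  D = -0.098984-0.434497i
d^4_{-1,2}: k∈[3..5] ⇒ +1.002748 -0.919358 +0.112387 = +0.195778;  D = -0.102014+0.167099i
d^4_{0,2}: k∈[2..4] ⇒ +0.860394 -1.402386 +0.321440 = -0.220551;  D = -0.213662+0.054694i
d^4_{1,2}: k∈[1..3] ⇒ +0.492166 -1.504122 +0.612905 = -0.399051;  D = +0.346008+0.198797i
d^4_{2,2}: k∈[0..2] ⇒ +0.148380 -1.088322 +0.831513 = -0.108430;  D = -0.029674-0.104290i
d^4_{3,2}: k∈[0..1] ⇒ -0.434050 +0.795907 = +0.361857;  D = +0.171856-0.318443i
d^4_{4,2}: single k=0 term ⇒ +0.479905;  D = -0.457925+0.143573i
Y_4^{m'}(θ=1.7203,φ=2.4142) and Σ D·Y over m':
  (-0.1758+0.0352i)·(-0.4118+0.0973i)  (+0.3251+0.2106i)·(-0.1035+0.1476i)  (-0.0990-0.4345i)·(-0.0320-0.2744i)  (-0.1020+0.1671i)·(-0.1480-0.1318i)  (-0.2137+0.0547i)·(+0.2488+0.0000i)  (+0.3460+0.1988i)·(+0.1480-0.1318i)  (-0.0297-0.1043i)·(-0.0320+0.2744i)  (+0.1719-0.3184i)·(+0.1035+0.1476i)  (-0.4579+0.1436i)·(-0.4118-0.0973i)
Y_4^2(R⁻¹ n̂) = +0.246461-0.005132i

Re=0.2465 Im=-0.0051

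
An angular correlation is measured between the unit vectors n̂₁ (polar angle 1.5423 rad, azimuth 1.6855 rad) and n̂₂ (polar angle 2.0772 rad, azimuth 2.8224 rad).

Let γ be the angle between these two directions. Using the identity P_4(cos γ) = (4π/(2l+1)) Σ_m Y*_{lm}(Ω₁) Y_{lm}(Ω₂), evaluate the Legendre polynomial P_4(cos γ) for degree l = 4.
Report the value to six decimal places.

-0.025622

Expand P_4 via completeness: Σ_{m} conj(Y_{4,m}) at Ω₁ times Y_{4,m} at Ω₂ —
  m=-4: Y*=(0.396121, 0.195673)  Y=(0.075004, 0.247699)  product (-0.018757, 0.112795)
  m=-3: Y*=(0.012017, -0.033532)  Y=(0.233659, 0.332034)  product (0.013941, -0.003845)
  m=-2: Y*=(0.323645, 0.075577)  Y=(0.132883, 0.098604)  product (0.035555, 0.041956)
  m=-1: Y*=(0.004618, -0.040080)  Y=(-0.257821, -0.085208)  product (-0.004606, 0.009940)
  m=+0: Y*=(0.314783, -0.000000)  Y=(-0.224333, 0.000000)  product (-0.070616, 0.000000)
  m=+1: Y*=(-0.004618, -0.040080)  Y=(0.257821, -0.085208)  product (-0.004606, -0.009940)
  m=+2: Y*=(0.323645, -0.075577)  Y=(0.132883, -0.098604)  product (0.035555, -0.041956)
  m=+3: Y*=(-0.012017, -0.033532)  Y=(-0.233659, 0.332034)  product (0.013941, 0.003845)
  m=+4: Y*=(0.396121, -0.195673)  Y=(0.075004, -0.247699)  product (-0.018757, -0.112795)
Σ over m = (-0.018350, 0.000000); ×(4π/9) → (-0.025622, 0.000000). Real part: -0.025622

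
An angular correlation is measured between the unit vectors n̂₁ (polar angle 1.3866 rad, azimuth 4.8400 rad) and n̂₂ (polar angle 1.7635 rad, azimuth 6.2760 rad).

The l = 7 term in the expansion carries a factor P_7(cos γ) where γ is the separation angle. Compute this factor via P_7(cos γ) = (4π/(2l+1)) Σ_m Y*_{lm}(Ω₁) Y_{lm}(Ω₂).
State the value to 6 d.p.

-0.190585

Term-by-term m-sum for l=7 (normalisation 4π/15 = 0.837758):
  m=-7: Y*=-0.34574 + 0.27817j  Y=0.43818 + 0.02206j  product -0.15763 + 0.11426j
  m=-6: Y*=-0.22301 - 0.21438j  Y=-0.32002 - 0.01381j  product 0.06841 + 0.07168j
  m=-5: Y*=-0.11317 + 0.15261j  Y=-0.17474 - 0.00628j  product 0.02073 - 0.02596j
  m=-4: Y*=-0.28085 - 0.15726j  Y=0.32895 + 0.00946j  product -0.09090 - 0.05439j
  m=-3: Y*=-0.03718 + 0.09232j  Y=0.08070 + 0.00174j  product -0.00316 + 0.00739j
  m=-2: Y*=-0.30740 - 0.08020j  Y=-0.32204 - 0.00463j  product 0.09862 + 0.02725j
  m=-1: Y*=-0.00809 + 0.06304j  Y=-0.04346 - 0.00031j  product 0.00037 - 0.00274j
  m=+0: Y*=-0.31513 + 0.00000j  Y=0.31853 + 0.00000j  product -0.10038 + 0.00000j
  m=+1: Y*=0.00809 + 0.06304j  Y=0.04346 - 0.00031j  product 0.00037 + 0.00274j
  m=+2: Y*=-0.30740 + 0.08020j  Y=-0.32204 + 0.00463j  product 0.09862 - 0.02725j
  m=+3: Y*=0.03718 + 0.09232j  Y=-0.08070 + 0.00174j  product -0.00316 - 0.00739j
  m=+4: Y*=-0.28085 + 0.15726j  Y=0.32895 - 0.00946j  product -0.09090 + 0.05439j
  m=+5: Y*=0.11317 + 0.15261j  Y=0.17474 - 0.00628j  product 0.02073 + 0.02596j
  m=+6: Y*=-0.22301 + 0.21438j  Y=-0.32002 + 0.01381j  product 0.06841 - 0.07168j
  m=+7: Y*=0.34574 + 0.27817j  Y=-0.43818 + 0.02206j  product -0.15763 - 0.11426j
Accumulated sum -0.22749 + 0.00000j; after 4π/(2l+1) scaling, -0.19058 + 0.00000j ⇒ P_7 = -0.190585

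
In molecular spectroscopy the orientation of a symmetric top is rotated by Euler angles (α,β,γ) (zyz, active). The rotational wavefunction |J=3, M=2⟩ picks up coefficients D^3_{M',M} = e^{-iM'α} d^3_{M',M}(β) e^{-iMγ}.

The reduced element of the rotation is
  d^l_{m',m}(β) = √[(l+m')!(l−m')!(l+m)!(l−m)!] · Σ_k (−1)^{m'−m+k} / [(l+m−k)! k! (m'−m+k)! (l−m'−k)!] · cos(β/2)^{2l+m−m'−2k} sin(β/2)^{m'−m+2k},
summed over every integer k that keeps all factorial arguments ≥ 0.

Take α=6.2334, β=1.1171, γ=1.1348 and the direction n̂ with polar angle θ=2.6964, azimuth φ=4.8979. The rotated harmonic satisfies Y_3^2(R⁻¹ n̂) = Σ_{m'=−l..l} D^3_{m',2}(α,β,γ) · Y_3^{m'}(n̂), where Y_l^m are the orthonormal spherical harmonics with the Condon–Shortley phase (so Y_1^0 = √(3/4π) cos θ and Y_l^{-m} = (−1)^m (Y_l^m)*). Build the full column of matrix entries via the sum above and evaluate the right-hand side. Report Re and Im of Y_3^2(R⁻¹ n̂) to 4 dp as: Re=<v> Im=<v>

Need the full column D^3_{m',2} for m'=−3..3 at α=6.2334, β=1.1171, γ=1.1348.
cos(β/2)=0.848024, sin(β/2)=0.529957
d^3_{-3,2}: single k=5 term ⇒ +0.086834;  D = -0.065131-0.057429i
d^3_{-2,2}: k∈[4..5] ⇒ +0.283628 -0.022154 = +0.261475;  D = -0.187274-0.182476i
d^3_{-1,2}: k∈[3..4] ⇒ +0.574086 -0.112102 = +0.461985;  D = -0.314429-0.338473i
d^3_{0,2}: k∈[2..3] ⇒ +0.795565 -0.310699 = +0.484865;  D = -0.311915-0.371219i
d^3_{1,2}: k∈[1..2] ⇒ +0.734992 -0.574086 = +0.160905;  D = -0.097252-0.128190i
d^3_{2,2}: k∈[0..1] ⇒ +0.371921 -0.726248 = -0.354327;  D = +0.199844+0.292592i
d^3_{3,2}: single k=0 term ⇒ -0.569322;  D = +0.297309+0.485525i
Y_3^{m'}(θ=2.6964,φ=4.8979) and Σ D·Y over m':
  (-0.0651-0.0574i)·(-0.0176-0.0283i)  (-0.1873-0.1825i)·(+0.1594-0.0620i)  (-0.3144-0.3385i)·(+0.0789+0.4203i)  (-0.3119-0.3712i)·(-0.3613+0.0000i)  (-0.0973-0.1282i)·(-0.0789+0.4203i)  (+0.1998+0.2926i)·(+0.1594+0.0620i)  (+0.2973+0.4855i)·(+0.0176-0.0283i)
Y_3^2(R⁻¹ n̂) = +0.282742-0.010943i

Re=0.2827 Im=-0.0109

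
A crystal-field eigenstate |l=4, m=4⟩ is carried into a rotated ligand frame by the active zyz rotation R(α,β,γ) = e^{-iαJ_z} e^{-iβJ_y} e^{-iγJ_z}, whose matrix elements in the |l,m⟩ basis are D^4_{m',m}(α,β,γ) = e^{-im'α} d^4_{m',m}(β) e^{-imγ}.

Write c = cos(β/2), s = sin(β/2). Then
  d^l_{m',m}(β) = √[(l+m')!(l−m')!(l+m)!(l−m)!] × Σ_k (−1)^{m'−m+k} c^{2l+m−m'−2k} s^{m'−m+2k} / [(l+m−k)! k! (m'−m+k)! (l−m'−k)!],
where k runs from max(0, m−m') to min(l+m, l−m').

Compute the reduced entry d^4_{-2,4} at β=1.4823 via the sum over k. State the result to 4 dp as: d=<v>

d=0.2727

d^4_{-2,4}(β=1.4823) via the finite sum:
Half-angle: c=0.737693, s=0.675137. N=√(2·720·40320·1)=7619.763776
k∈{6} keeps every argument non-negative
  k=6: (−1)^0·7619.7638/(1440)·0.7377^2·0.6751^6 = +0.272697
d^4_{-2,4}(1.4823) = +0.272697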